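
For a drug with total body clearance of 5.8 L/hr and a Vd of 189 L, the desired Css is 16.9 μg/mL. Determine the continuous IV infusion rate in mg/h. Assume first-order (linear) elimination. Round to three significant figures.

At steady state, infusion rate equals elimination rate: rate in = CL × Css.
Infusion rate = CL · Css = 5.800 L/h × 16.9 mg/L = 98.02 mg/h

98.0 mg/h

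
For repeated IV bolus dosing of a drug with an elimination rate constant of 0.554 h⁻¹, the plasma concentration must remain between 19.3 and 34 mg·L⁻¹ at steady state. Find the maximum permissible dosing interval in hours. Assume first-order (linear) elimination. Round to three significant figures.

Between IV bolus doses, concentration decays as C = C₀·e^(−kτ), so C_peak/C_trough = e^(kτ).
τ_max = ln(C_peak/C_trough) / k = ln(34/19.3) / 0.5540 = 0.5663 / 0.5540 = 1.022 h

1.02 h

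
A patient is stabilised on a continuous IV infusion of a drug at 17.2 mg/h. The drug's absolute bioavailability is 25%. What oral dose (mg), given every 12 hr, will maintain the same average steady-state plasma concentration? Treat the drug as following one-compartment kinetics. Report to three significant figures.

826 mg

To maintain the same Css, the systemic dosing rate must be unchanged: F·D/τ = infusion rate.
D = rate × τ / F = 17.2 × 12 / 0.25 = 825.6 mg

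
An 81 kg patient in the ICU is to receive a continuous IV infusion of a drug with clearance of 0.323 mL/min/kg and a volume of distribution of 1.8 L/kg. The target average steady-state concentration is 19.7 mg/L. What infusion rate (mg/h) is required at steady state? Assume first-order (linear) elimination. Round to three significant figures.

30.9 mg/h

CL = 0.323 mL/min/kg × 81 kg = 26.16 mL/min = 26.16 × 60/1000 = 1.570 L/h
Rate = CL × Css = 1.570 × 19.7 = 30.93 mg/h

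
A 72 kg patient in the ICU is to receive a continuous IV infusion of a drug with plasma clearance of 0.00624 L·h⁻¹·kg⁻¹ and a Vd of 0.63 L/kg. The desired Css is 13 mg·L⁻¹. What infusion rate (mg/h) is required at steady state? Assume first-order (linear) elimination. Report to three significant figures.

5.84 mg/h

CL = 0.00624 L·h⁻¹·kg⁻¹ × 72 kg = 0.4493 L/h
Infusion rate = CL · Css = 0.4493 L/h × 13 mg/L = 5.841 mg/h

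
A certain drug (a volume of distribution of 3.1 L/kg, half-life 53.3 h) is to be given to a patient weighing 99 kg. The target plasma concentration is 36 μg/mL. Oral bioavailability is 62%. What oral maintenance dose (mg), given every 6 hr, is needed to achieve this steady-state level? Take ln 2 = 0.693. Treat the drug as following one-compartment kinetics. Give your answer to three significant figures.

Vd = 3.1 L/kg × 99 kg = 306.9 L
CL = ln 2 · Vd / t½ = 0.693 × 306.9 / 53.3 = 3.990 L/h
D = CL × Css × τ / F = 3.990 × 36 × 6 / 0.62 = 1390 mg

1390 mg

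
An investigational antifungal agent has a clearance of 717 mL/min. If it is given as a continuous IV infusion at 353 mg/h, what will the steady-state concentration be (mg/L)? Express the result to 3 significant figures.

8.21 mg/L

CL = 717 mL/min × 60/1000 = 43.02 L/h
Css = rate / CL = 353 / 43.02 = 8.205 mg/L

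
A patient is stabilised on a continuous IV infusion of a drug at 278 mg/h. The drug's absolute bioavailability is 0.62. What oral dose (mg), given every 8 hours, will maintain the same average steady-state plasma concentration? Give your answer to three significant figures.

To maintain the same Css, the systemic dosing rate must be unchanged: F·D/τ = infusion rate.
D = rate × τ / F = 278 × 8 / 0.62 = 3587 mg

3590 mg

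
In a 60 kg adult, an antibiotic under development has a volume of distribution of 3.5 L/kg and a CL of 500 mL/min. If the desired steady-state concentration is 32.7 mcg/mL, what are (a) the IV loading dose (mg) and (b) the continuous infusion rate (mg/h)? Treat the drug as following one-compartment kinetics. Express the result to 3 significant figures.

Vd(total) = 60 kg × 3.5 L/kg = 210.0 L
Loading dose = Vd × C = 210.0 × 32.7 = 6867 mg
CL = 500 mL/min × 60/1000 = 30.00 L/h
Maintenance infusion rate = CL × Css = 30.00 × 32.7 = 981.0 mg/h

(a) 6870 mg; (b) 981 mg/h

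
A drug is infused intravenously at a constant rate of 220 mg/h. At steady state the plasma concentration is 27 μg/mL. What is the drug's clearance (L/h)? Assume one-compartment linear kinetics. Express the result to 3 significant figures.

At steady state, infusion rate = CL × Css, so CL = rate / Css.
CL = 220 / 27 = 8.148 L/h

8.15 L/h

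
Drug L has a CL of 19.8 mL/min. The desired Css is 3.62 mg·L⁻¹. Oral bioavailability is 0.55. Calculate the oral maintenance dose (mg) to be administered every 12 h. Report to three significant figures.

93.8 mg

CL = 19.8 mL/min × 60/1000 = 1.188 L/h
D = CL × Css × τ / F = 1.188 × 3.62 × 12 / 0.55 = 93.83 mg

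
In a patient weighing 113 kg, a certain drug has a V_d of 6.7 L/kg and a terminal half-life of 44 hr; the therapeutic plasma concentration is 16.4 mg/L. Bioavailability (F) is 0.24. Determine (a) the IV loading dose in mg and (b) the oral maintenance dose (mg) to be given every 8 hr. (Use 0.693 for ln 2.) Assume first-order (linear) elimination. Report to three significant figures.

(a) 12400 mg; (b) 6520 mg

Total Vd = 6.7 × 113 = 757.1 L
LD = Vd × C = 757.1 × 16.4 = 12420 mg
CL = 0.693 × Vd / t½ = 0.693 × 757.1 / 44 = 11.92 L/h
D = CL × Css × τ / F = 11.92 × 16.4 × 8 / 0.24 = 6516 mg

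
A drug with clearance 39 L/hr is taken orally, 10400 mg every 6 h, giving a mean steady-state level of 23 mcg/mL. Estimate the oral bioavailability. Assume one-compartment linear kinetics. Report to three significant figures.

0.518

F·D/τ = CL·Css at steady state → F = CL·Css·τ / D.
F = 39 × 23 × 6 / 10400 = 0.518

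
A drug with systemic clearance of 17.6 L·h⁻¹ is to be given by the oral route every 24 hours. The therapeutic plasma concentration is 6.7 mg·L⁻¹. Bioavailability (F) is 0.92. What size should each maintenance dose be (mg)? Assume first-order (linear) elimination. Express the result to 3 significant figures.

3080 mg

D = CL × Css × τ / F = 17.60 × 6.7 × 24 / 0.92 = 3076 mg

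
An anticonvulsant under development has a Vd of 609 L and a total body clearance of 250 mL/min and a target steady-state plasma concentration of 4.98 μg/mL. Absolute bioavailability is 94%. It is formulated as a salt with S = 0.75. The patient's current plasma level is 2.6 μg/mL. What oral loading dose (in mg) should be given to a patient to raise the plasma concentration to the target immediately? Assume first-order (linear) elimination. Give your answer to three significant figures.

2060 mg

Concentration deficit ΔC = 4.98 − 2.6 = 2.380 mg/L
LD = Vd × ΔC / F / S = 609.0 × 2.380 / 0.94 / 0.75 = 2056 mg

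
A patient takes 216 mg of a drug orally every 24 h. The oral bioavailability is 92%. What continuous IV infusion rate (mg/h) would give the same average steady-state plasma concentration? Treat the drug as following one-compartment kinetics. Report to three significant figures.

8.28 mg/h

Equivalent systemic input: infusion rate = F·D/τ.
Rate = 0.92 × 216 / 24 = 8.280 mg/h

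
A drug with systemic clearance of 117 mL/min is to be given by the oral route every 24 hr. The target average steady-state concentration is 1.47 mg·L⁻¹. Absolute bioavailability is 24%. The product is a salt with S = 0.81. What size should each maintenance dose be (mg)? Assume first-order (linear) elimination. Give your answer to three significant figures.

CL = 117 mL/min = 117 × 0.06 = 7.020 L/h
At steady state, dose per interval replaces the amount cleared in that interval: F·S·D/τ = CL·Css.
D = CL × Css × τ / F / S = 7.020 × 1.47 × 24 / 0.24 / 0.81 = 1274 mg

1270 mg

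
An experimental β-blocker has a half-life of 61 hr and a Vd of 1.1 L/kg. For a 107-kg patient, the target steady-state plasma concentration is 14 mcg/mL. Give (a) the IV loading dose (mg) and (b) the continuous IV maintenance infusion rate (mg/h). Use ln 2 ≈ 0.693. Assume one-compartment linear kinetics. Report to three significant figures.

Total Vd = 1.1 × 107 = 117.7 L
LD = Vd × C = 117.7 × 14 = 1648 mg
CL = 0.693 × Vd / t½ = 0.693 × 117.7 / 61 = 1.337 L/h
Infusion rate = CL × Css = 1.337 × 14 = 18.72 mg/h

(a) 1650 mg; (b) 18.7 mg/h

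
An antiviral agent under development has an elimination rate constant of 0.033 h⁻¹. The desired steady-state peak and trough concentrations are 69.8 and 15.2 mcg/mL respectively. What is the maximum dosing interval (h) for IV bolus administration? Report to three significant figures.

Between IV bolus doses, concentration decays as C = C₀·e^(−kτ), so C_peak/C_trough = e^(kτ).
τ_max = ln(C_peak/C_trough) / k = ln(69.8/15.2) / 0.03300 = 1.524 / 0.03300 = 46.18 h

46.2 h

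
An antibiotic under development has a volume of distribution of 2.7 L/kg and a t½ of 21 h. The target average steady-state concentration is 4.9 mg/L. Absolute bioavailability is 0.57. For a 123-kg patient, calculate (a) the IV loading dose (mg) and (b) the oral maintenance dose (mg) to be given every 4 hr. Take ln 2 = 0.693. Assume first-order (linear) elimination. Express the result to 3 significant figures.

(a) 1630 mg; (b) 377 mg

Vd = 2.7 L/kg × 123 kg = 332.1 L
LD = Vd × C = 332.1 × 4.9 = 1627 mg
CL = 0.693 × Vd / t½ = 0.693 × 332.1 / 21 = 10.96 L/h
D = CL × Css × τ / F = 10.96 × 4.9 × 4 / 0.57 = 376.9 mg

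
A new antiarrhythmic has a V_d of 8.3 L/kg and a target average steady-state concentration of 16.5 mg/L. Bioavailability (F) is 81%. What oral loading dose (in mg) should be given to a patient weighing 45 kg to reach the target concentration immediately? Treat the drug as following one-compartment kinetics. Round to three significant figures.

7610 mg

Total Vd = 8.3 × 45 = 373.5 L
LD = Vd × C / F = 373.5 × 16.50 / 0.81 = 7608 mg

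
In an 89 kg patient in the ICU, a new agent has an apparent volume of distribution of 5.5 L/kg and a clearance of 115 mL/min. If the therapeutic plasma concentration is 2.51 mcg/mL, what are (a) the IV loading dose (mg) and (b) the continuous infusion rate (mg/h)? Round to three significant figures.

Vd = 5.5 L/kg × 89 kg = 489.5 L
Loading: fill Vd to C_target → 489.5 L × 2.51 mg/L = 1229 mg
CL = 115 mL/min × 60/1000 = 6.900 L/h
Maintenance infusion rate = CL × Css = 6.900 × 2.51 = 17.32 mg/h

(a) 1230 mg; (b) 17.3 mg/h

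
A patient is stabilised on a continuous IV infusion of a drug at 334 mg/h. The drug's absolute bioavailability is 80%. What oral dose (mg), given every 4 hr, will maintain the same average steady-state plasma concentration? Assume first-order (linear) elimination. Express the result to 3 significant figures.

To maintain the same Css, the systemic dosing rate must be unchanged: F·D/τ = infusion rate.
D = rate × τ / F = 334 × 4 / 0.8 = 1670 mg

1670 mg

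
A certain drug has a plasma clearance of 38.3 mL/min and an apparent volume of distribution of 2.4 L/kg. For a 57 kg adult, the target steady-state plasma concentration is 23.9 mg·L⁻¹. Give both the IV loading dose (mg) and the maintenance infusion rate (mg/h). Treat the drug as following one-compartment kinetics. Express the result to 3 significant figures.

(a) 3270 mg; (b) 54.9 mg/h

Total Vd = 2.4 × 57 = 136.8 L
LD = Vd · C_target = 136.8 × 23.9 = 3270 mg
CL = 38.3 mL/min = 38.3 × 0.06 = 2.298 L/h
Maintenance infusion rate = CL × Css = 2.298 × 23.9 = 54.92 mg/h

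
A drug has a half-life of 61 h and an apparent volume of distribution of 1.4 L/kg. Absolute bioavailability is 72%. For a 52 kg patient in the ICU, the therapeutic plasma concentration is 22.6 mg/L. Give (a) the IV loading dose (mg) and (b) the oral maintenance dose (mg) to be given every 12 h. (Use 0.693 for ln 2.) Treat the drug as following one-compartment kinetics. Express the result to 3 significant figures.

(a) 1650 mg; (b) 312 mg

Vd = 1.4 L/kg × 52 kg = 72.80 L
LD = Vd × C = 72.80 × 22.6 = 1645 mg
CL = 0.693 × Vd / t½ = 0.693 × 72.80 / 61 = 0.8271 L/h
D = CL × Css × τ / F = 0.8271 × 22.6 × 12 / 0.72 = 311.5 mg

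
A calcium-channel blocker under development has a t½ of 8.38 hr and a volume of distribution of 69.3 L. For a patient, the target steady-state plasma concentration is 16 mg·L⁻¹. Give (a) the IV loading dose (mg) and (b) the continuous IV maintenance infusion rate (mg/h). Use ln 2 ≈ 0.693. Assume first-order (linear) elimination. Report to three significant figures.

LD = Vd × C = 69.30 × 16 = 1109 mg
CL = 0.693 × Vd / t½ = 0.693 × 69.30 / 8.38 = 5.731 L/h
Infusion rate = CL × Css = 5.731 × 16 = 91.70 mg/h

(a) 1110 mg; (b) 91.7 mg/h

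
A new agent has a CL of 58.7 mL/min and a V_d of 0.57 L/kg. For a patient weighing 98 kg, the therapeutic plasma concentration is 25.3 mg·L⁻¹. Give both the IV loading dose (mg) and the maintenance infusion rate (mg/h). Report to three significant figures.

(a) 1410 mg; (b) 89.1 mg/h

Vd(total) = 98 kg × 0.57 L/kg = 55.86 L
LD = Vd · C_target = 55.86 × 25.3 = 1413 mg
CL = 58.7 mL/min × 60/1000 = 3.522 L/h
Maintenance infusion rate = CL × Css = 3.522 × 25.3 = 89.11 mg/h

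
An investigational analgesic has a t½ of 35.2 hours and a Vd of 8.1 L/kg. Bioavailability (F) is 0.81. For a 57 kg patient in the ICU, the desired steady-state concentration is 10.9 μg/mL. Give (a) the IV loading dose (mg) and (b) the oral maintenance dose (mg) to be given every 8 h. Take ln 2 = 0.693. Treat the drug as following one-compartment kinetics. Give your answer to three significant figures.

Total Vd = 8.1 × 57 = 461.7 L
LD = Vd × C = 461.7 × 10.9 = 5033 mg
CL = 0.693 × Vd / t½ = 0.693 × 461.7 / 35.2 = 9.090 L/h
D = CL × Css × τ / F = 9.090 × 10.9 × 8 / 0.81 = 978.6 mg

(a) 5030 mg; (b) 979 mg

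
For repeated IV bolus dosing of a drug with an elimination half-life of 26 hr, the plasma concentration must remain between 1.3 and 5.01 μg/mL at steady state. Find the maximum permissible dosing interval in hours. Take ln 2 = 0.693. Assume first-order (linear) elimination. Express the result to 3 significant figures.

k = 0.693 / t½ = 0.693 / 26 = 0.02665 h⁻¹
Between IV bolus doses, concentration decays as C = C₀·e^(−kτ), so C_peak/C_trough = e^(kτ).
τ_max = ln(C_peak/C_trough) / k = ln(5.01/1.3) / 0.02665 = 1.349 / 0.02665 = 50.62 h

50.6 h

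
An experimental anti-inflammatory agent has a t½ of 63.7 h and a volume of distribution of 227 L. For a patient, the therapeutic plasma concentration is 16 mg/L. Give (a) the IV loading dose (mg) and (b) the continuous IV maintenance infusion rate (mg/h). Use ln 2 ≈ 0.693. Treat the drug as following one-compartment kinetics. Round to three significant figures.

LD = Vd × C = 227.0 × 16 = 3632 mg
CL = 0.693 × Vd / t½ = 0.693 × 227.0 / 63.7 = 2.470 L/h
Infusion rate = CL × Css = 2.470 × 16 = 39.52 mg/h

(a) 3630 mg; (b) 39.5 mg/h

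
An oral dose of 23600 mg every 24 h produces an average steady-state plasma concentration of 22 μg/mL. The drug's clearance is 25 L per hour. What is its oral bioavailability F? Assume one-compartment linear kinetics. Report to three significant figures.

0.559

F·D/τ = CL·Css at steady state → F = CL·Css·τ / D.
F = 25 × 22 × 24 / 23600 = 0.559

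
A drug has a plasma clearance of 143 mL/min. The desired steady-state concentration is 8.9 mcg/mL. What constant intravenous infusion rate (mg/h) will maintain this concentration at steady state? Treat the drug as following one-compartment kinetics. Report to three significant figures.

CL = 143 mL/min × 60/1000 = 8.580 L/h
Infusion rate = CL · Css = 8.580 L/h × 8.9 mg/L = 76.36 mg/h

76.4 mg/h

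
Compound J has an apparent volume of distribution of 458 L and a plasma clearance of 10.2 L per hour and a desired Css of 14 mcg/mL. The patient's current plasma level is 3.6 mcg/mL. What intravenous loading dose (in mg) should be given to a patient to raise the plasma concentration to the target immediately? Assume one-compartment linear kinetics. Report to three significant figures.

4760 mg

Concentration deficit ΔC = 14 − 3.6 = 10.40 mg/L
LD = Vd × ΔC = 458.0 × 10.40 = 4763 mg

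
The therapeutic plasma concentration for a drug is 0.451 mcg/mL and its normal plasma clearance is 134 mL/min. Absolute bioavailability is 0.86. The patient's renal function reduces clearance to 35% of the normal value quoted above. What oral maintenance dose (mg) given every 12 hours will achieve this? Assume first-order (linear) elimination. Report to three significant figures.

17.7 mg

CL = 134 mL/min = 134 × 0.06 = 8.040 L/h
Patient clearance = 0.35 × 8.040 = 2.814 L/h
D = CL × Css × τ / F = 2.814 × 0.451 × 12 / 0.86 = 17.71 mg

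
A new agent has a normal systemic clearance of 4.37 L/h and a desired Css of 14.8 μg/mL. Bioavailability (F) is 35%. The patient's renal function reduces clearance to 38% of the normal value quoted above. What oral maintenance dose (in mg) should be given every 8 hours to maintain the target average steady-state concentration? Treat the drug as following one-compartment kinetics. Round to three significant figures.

Patient clearance = 0.38 × 4.370 = 1.661 L/h
At steady state, dose per interval replaces the amount cleared in that interval: F·D/τ = CL·Css.
D = CL × Css × τ / F = 1.661 × 14.8 × 8 / 0.35 = 561.9 mg

562 mg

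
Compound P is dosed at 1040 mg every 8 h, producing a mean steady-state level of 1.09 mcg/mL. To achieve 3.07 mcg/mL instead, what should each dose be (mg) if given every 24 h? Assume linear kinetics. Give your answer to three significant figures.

8790 mg

For first-order elimination, Css ∝ F·D/(CL·τ); F and CL are unchanged, so Css ∝ D/τ.
D₂ = D₁ × (Css,target / Css,current) × (τ₂/τ₁) = 1040 × (3.07/1.09) × (24/8) = 8788 mg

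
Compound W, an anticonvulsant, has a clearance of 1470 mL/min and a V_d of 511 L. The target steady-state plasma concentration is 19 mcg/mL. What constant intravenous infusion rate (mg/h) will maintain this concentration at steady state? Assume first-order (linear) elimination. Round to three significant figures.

1680 mg/h

CL = 1470 mL/min × 60/1000 = 88.20 L/h
Rate = CL × Css = 88.20 × 19 = 1676 mg/h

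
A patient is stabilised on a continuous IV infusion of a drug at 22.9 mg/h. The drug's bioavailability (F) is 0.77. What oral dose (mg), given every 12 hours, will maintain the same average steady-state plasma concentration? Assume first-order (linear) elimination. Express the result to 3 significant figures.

To maintain the same Css, the systemic dosing rate must be unchanged: F·D/τ = infusion rate.
D = rate × τ / F = 22.9 × 12 / 0.77 = 356.9 mg

357 mg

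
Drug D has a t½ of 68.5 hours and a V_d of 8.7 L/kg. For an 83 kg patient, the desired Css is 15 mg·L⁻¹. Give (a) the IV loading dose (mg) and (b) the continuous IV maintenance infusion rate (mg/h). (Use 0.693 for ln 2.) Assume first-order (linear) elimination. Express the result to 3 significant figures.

(a) 10800 mg; (b) 110 mg/h

Vd(total) = 83 kg × 8.7 L/kg = 722.1 L
LD = Vd × C = 722.1 × 15 = 10830 mg
CL = 0.693 × Vd / t½ = 0.693 × 722.1 / 68.5 = 7.305 L/h
Infusion rate = CL × Css = 7.305 × 15 = 109.6 mg/h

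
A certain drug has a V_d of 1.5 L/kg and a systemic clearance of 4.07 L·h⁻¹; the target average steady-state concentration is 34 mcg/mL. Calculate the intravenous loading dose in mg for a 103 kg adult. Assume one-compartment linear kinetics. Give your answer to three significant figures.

5250 mg

Total Vd = 1.5 × 103 = 154.5 L
The loading dose fills Vd to the target concentration.
LD = Vd × C = 154.5 × 34.00 = 5253 mg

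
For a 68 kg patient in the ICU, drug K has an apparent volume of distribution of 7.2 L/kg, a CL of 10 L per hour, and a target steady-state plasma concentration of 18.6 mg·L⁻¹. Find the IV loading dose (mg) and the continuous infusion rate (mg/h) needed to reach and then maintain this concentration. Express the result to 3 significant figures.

(a) 9110 mg; (b) 186 mg/h

Total Vd = 7.2 × 68 = 489.6 L
Loading: fill Vd to C_target → 489.6 L × 18.6 mg/L = 9107 mg
Maintenance: replace elimination → rate = CL × Css = 10.00 × 18.6 = 186.0 mg/h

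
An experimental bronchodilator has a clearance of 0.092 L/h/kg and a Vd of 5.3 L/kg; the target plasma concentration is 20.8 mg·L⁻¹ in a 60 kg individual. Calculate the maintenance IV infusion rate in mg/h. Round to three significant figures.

115 mg/h

CL = 0.092 L/h/kg × 60 kg = 5.520 L/h
Rate = CL × Css = 5.520 × 20.8 = 114.8 mg/h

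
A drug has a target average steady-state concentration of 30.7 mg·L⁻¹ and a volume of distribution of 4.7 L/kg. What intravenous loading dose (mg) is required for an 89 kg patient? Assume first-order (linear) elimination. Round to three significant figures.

12800 mg

Vd = 4.7 L/kg × 89 kg = 418.3 L
LD = Vd × C = 418.3 × 30.70 = 12840 mg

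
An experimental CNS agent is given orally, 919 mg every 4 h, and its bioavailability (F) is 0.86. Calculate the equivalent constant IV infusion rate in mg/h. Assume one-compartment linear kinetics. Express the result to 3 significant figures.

Equivalent systemic input: infusion rate = F·D/τ.
Rate = 0.86 × 919 / 4 = 197.6 mg/h

198 mg/h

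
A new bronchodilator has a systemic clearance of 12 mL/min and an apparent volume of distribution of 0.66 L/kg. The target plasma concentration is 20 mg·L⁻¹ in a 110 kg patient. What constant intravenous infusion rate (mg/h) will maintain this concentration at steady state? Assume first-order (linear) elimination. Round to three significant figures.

14.4 mg/h

Convert clearance: 12 mL/min × 60 min/h ÷ 1000 mL/L = 0.7200 L/h
R₀ = 0.7200 × 20 = 14.40 mg/h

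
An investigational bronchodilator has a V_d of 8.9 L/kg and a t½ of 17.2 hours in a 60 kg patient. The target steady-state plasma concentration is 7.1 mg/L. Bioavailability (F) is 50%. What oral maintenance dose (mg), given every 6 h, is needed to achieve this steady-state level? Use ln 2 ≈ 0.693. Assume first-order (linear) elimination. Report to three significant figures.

Total Vd = 8.9 × 60 = 534.0 L
CL = 0.693 × Vd / t½ = 0.693 × 534.0 / 17.2 = 21.52 L/h
D = CL × Css × τ / F = 21.52 × 7.1 × 6 / 0.5 = 1834 mg

1830 mg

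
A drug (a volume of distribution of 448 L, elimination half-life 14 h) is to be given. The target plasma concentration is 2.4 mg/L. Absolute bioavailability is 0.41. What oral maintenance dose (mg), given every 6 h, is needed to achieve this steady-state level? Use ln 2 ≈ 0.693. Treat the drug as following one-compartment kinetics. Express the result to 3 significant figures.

k = 0.693/14 = 0.04950 h⁻¹, so CL = k·Vd = 0.04950 × 448.0 = 22.18 L/h
D = CL × Css × τ / F = 22.18 × 2.4 × 6 / 0.41 = 779.0 mg

779 mg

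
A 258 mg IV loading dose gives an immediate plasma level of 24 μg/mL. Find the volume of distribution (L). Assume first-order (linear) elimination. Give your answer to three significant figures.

10.8 L

Immediately after an IV bolus, C₀ = Dose / Vd, so Vd = Dose / C₀.
Vd = 258 / 24 = 10.75 L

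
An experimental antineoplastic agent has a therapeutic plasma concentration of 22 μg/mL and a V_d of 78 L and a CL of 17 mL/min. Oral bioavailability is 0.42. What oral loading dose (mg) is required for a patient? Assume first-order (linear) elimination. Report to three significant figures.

LD = Vd × C / F = 78.00 × 22.00 / 0.42 = 4086 mg

4090 mg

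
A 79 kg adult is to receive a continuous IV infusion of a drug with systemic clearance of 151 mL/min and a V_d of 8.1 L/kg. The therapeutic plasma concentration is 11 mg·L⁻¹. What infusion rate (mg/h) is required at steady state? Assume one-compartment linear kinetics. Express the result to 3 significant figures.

99.7 mg/h

CL = 151 mL/min × 60/1000 = 9.060 L/h
Infusion rate = CL · Css = 9.060 L/h × 11 mg/L = 99.66 mg/h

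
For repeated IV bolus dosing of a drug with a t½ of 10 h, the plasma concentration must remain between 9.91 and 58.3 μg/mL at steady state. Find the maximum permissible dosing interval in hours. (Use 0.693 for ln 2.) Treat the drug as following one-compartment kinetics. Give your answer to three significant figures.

k = 0.693 / t½ = 0.693 / 10 = 0.06930 h⁻¹
Between IV bolus doses, concentration decays as C = C₀·e^(−kτ), so C_peak/C_trough = e^(kτ).
τ_max = ln(C_peak/C_trough) / k = ln(58.3/9.91) / 0.06930 = 1.772 / 0.06930 = 25.57 h

25.6 h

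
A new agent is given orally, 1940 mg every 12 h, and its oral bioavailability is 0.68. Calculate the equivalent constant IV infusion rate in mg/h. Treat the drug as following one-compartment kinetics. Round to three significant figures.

110 mg/h

Equivalent systemic input: infusion rate = F·D/τ.
Rate = 0.68 × 1940 / 12 = 109.9 mg/h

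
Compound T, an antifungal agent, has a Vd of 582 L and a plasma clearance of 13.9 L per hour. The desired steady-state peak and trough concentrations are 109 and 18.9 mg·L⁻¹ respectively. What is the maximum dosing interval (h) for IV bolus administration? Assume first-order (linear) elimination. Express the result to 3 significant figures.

k = CL / Vd = 13.90 / 582.0 = 0.02388 h⁻¹
Between IV bolus doses, concentration decays as C = C₀·e^(−kτ), so C_peak/C_trough = e^(kτ).
τ_max = ln(C_peak/C_trough) / k = ln(109/18.9) / 0.02388 = 1.752 / 0.02388 = 73.37 h

73.4 h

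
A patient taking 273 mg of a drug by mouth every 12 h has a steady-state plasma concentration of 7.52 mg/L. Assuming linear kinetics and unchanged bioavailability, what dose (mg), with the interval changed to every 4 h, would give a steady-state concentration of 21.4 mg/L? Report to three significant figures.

259 mg

For first-order elimination, Css ∝ F·D/(CL·τ); F and CL are unchanged, so Css ∝ D/τ.
D₂ = D₁ × (Css,target / Css,current) × (τ₂/τ₁) = 273 × (21.4/7.52) × (4/12) = 259.0 mg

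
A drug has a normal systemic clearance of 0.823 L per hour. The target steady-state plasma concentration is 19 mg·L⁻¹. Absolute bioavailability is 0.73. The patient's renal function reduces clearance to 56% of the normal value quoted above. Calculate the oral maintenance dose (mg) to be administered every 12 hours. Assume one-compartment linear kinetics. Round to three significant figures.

Patient clearance = 0.56 × 0.8230 = 0.4609 L/h
At steady state, dose per interval replaces the amount cleared in that interval: F·D/τ = CL·Css.
D = CL × Css × τ / F = 0.4609 × 19 × 12 / 0.73 = 144.0 mg

144 mg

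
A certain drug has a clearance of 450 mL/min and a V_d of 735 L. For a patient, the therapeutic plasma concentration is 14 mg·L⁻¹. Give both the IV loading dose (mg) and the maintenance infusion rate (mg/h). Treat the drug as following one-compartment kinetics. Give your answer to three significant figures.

Loading dose = Vd × C = 735.0 × 14 = 10290 mg
CL = 450 mL/min × 60/1000 = 27.00 L/h
Maintenance: replace elimination → rate = CL × Css = 27.00 × 14 = 378.0 mg/h

(a) 10300 mg; (b) 378 mg/h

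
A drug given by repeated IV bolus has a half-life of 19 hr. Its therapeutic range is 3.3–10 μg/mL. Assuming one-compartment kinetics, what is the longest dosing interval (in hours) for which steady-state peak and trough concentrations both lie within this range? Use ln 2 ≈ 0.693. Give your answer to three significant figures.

k = 0.693 / t½ = 0.693 / 19 = 0.03647 h⁻¹
Between IV bolus doses, concentration decays as C = C₀·e^(−kτ), so C_peak/C_trough = e^(kτ).
τ_max = ln(C_peak/C_trough) / k = ln(10/3.3) / 0.03647 = 1.109 / 0.03647 = 30.41 h

30.4 h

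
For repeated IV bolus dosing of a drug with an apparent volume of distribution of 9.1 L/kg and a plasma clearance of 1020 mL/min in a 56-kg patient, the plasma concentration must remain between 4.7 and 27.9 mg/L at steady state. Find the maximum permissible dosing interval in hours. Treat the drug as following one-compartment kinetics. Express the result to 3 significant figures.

Vd(total) = 56 kg × 9.1 L/kg = 509.6 L
Convert clearance: 1020 mL/min × 60 min/h ÷ 1000 mL/L = 61.20 L/h
k = CL / Vd = 61.20 / 509.6 = 0.1201 h⁻¹
Between IV bolus doses, concentration decays as C = C₀·e^(−kτ), so C_peak/C_trough = e^(kτ).
τ_max = ln(C_peak/C_trough) / k = ln(27.9/4.7) / 0.1201 = 1.781 / 0.1201 = 14.83 h

14.8 h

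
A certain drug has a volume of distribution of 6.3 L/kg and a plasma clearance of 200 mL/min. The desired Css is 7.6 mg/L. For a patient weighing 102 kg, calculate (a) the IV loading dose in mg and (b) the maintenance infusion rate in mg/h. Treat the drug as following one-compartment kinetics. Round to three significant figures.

(a) 4880 mg; (b) 91.2 mg/h

Total Vd = 6.3 × 102 = 642.6 L
Loading dose = Vd × C = 642.6 × 7.6 = 4884 mg
Convert clearance: 200 mL/min × 60 min/h ÷ 1000 mL/L = 12.00 L/h
Maintenance infusion rate = CL × Css = 12.00 × 7.6 = 91.20 mg/h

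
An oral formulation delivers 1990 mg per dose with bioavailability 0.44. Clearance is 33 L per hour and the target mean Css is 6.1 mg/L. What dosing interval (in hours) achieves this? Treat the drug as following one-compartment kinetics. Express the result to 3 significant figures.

4.35 h

F·D/τ = CL·Css → τ = F·D / (CL·Css).
τ = 0.44 × 1990 / (33 × 6.1) = 4.350 h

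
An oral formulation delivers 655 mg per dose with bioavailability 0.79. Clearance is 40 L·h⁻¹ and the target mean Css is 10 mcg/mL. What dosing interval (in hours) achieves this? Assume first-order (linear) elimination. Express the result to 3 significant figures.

F·D/τ = CL·Css → τ = F·D / (CL·Css).
τ = 0.79 × 655 / (40 × 10) = 1.294 h

1.29 h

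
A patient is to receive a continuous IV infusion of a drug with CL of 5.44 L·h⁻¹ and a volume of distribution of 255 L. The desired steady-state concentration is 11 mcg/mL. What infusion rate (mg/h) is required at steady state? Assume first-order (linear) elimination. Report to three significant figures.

Rate = CL × Css = 5.440 × 11 = 59.84 mg/h

59.8 mg/h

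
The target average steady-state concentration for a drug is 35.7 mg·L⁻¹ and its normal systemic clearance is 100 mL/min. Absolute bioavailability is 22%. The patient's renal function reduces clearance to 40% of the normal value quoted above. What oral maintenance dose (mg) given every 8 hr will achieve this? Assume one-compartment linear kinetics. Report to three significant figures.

Convert clearance: 100 mL/min × 60 min/h ÷ 1000 mL/L = 6.000 L/h
Patient clearance = 0.4 × 6.000 = 2.400 L/h
D = CL × Css × τ / F = 2.400 × 35.7 × 8 / 0.22 = 3116 mg

3120 mg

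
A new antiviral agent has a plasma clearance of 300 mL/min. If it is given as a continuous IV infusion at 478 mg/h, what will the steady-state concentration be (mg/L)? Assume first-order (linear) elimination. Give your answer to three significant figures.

26.6 mg/L

CL = 300 mL/min = 300 × 0.06 = 18.00 L/h
Css = rate / CL = 478 / 18.00 = 26.56 mg/L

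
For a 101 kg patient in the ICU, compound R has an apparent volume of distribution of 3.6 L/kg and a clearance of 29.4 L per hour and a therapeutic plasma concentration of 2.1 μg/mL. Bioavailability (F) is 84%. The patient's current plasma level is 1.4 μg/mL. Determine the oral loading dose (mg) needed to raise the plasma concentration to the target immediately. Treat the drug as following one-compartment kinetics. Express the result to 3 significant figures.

303 mg

Vd = 3.6 L/kg × 101 kg = 363.6 L
Concentration deficit ΔC = 2.1 − 1.4 = 0.7000 mg/L
LD = Vd × ΔC / F = 363.6 × 0.7000 / 0.84 = 303.0 mg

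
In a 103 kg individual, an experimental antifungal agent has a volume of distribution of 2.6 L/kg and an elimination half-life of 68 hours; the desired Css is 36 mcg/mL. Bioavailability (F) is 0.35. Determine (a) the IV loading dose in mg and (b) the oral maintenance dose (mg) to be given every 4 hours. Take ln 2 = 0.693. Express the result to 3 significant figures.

(a) 9640 mg; (b) 1120 mg

Total Vd = 2.6 × 103 = 267.8 L
LD = Vd × C = 267.8 × 36 = 9641 mg
CL = 0.693 × Vd / t½ = 0.693 × 267.8 / 68 = 2.729 L/h
D = CL × Css × τ / F = 2.729 × 36 × 4 / 0.35 = 1123 mg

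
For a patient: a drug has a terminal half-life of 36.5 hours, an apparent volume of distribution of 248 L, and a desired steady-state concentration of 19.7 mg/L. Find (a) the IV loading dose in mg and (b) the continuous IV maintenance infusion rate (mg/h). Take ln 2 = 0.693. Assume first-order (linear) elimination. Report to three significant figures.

LD = Vd × C = 248.0 × 19.7 = 4886 mg
CL = 0.693 × Vd / t½ = 0.693 × 248.0 / 36.5 = 4.709 L/h
Infusion rate = CL × Css = 4.709 × 19.7 = 92.77 mg/h

(a) 4890 mg; (b) 92.8 mg/h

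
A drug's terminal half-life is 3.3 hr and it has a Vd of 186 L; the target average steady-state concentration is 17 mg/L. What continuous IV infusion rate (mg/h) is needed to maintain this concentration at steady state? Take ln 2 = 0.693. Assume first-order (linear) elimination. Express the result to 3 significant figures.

k = 0.693/3.3 = 0.2100 h⁻¹, so CL = k·Vd = 0.2100 × 186.0 = 39.06 L/h
Infusion rate = CL × Css = 39.06 × 17 = 664.0 mg/h

664 mg/h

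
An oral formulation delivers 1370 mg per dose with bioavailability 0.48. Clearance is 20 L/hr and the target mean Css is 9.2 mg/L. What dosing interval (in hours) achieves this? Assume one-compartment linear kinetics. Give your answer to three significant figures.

3.57 h

F·D/τ = CL·Css → τ = F·D / (CL·Css).
τ = 0.48 × 1370 / (20 × 9.2) = 3.574 h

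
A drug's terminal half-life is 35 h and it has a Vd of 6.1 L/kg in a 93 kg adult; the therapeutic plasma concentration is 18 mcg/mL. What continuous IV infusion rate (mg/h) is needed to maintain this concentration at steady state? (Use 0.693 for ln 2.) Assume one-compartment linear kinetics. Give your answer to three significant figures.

202 mg/h

Vd(total) = 93 kg × 6.1 L/kg = 567.3 L
k = 0.693/35 = 0.01980 h⁻¹, so CL = k·Vd = 0.01980 × 567.3 = 11.23 L/h
Infusion rate = CL × Css = 11.23 × 18 = 202.1 mg/h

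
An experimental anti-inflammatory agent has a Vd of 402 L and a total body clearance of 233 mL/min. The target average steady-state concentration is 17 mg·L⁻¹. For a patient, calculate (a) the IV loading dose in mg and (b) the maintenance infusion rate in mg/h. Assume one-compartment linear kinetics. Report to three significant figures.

(a) 6830 mg; (b) 238 mg/h

Loading dose = Vd × C = 402.0 × 17 = 6834 mg
CL = 233 mL/min = 233 × 0.06 = 13.98 L/h
Infusion rate = 13.98 L/h × 17 mg/L = 237.7 mg/h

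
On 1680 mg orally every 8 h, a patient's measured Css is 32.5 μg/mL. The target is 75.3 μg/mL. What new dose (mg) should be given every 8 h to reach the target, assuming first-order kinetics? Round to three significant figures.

3890 mg

For first-order elimination, Css ∝ F·D/(CL·τ); F and CL are unchanged, so Css ∝ D/τ.
D₂ = D₁ × (Css,target / Css,current) = 1680 × 75.3/32.5 = 3892 mg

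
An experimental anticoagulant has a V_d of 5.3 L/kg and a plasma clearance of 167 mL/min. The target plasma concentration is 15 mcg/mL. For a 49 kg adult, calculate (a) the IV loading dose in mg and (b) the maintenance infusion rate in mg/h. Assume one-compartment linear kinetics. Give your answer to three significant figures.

(a) 3900 mg; (b) 150 mg/h

Vd = 5.3 L/kg × 49 kg = 259.7 L
Loading: fill Vd to C_target → 259.7 L × 15 mg/L = 3896 mg
Convert clearance: 167 mL/min × 60 min/h ÷ 1000 mL/L = 10.02 L/h
Maintenance infusion rate = CL × Css = 10.02 × 15 = 150.3 mg/h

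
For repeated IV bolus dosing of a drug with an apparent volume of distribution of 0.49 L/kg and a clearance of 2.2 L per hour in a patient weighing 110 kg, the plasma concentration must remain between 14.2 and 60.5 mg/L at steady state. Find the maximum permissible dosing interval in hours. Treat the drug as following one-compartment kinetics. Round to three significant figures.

Total Vd = 0.49 × 110 = 53.90 L
k = CL / Vd = 2.200 / 53.90 = 0.04082 h⁻¹
Between IV bolus doses, concentration decays as C = C₀·e^(−kτ), so C_peak/C_trough = e^(kτ).
τ_max = ln(C_peak/C_trough) / k = ln(60.5/14.2) / 0.04082 = 1.449 / 0.04082 = 35.50 h

35.5 h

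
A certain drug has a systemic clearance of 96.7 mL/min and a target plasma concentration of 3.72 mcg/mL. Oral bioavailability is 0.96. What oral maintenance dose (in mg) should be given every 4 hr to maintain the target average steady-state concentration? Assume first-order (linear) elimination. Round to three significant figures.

CL = 96.7 mL/min = 96.7 × 0.06 = 5.802 L/h
D = CL × Css × τ / F = 5.802 × 3.72 × 4 / 0.96 = 89.93 mg

89.9 mg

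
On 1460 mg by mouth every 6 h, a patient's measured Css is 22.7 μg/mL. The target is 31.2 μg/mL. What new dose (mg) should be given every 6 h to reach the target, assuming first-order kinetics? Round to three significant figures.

2010 mg

With linear kinetics, Css is proportional to dose rate (D/τ) at fixed clearance.
D₂ = D₁ × (Css,target / Css,current) = 1460 × 31.2/22.7 = 2007 mg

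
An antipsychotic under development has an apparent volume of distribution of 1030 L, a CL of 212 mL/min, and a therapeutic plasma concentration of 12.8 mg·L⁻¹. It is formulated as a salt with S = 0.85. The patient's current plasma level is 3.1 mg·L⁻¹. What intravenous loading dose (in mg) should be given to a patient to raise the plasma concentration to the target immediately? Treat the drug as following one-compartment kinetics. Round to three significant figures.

11800 mg

Concentration deficit ΔC = 12.8 − 3.1 = 9.700 mg/L
LD = Vd × ΔC / S = 1030 × 9.700 / 0.85 = 11750 mg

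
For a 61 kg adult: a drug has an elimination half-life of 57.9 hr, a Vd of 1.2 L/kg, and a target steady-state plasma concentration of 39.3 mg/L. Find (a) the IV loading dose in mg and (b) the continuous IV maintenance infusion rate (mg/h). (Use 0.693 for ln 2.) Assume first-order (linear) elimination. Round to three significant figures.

(a) 2880 mg; (b) 34.4 mg/h

Vd(total) = 61 kg × 1.2 L/kg = 73.20 L
LD = Vd × C = 73.20 × 39.3 = 2877 mg
CL = 0.693 × Vd / t½ = 0.693 × 73.20 / 57.9 = 0.8761 L/h
Infusion rate = CL × Css = 0.8761 × 39.3 = 34.43 mg/h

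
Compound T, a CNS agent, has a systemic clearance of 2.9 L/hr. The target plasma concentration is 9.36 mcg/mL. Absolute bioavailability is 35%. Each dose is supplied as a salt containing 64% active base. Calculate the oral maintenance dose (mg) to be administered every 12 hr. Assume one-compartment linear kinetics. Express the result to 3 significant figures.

D = CL × Css × τ / F / S = 2.900 × 9.36 × 12 / 0.35 / 0.64 = 1454 mg

1450 mg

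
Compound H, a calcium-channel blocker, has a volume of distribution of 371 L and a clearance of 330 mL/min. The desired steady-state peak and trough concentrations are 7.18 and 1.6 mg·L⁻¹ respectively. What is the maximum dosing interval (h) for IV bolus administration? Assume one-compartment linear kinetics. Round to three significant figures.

28.1 h

Convert clearance: 330 mL/min × 60 min/h ÷ 1000 mL/L = 19.80 L/h
k = CL / Vd = 19.80 / 371.0 = 0.05337 h⁻¹
Between IV bolus doses, concentration decays as C = C₀·e^(−kτ), so C_peak/C_trough = e^(kτ).
τ_max = ln(C_peak/C_trough) / k = ln(7.18/1.6) / 0.05337 = 1.501 / 0.05337 = 28.12 h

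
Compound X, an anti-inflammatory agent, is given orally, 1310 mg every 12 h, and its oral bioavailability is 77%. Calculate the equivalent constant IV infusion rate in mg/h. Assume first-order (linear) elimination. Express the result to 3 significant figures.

Equivalent systemic input: infusion rate = F·D/τ.
Rate = 0.77 × 1310 / 12 = 84.06 mg/h

84.1 mg/h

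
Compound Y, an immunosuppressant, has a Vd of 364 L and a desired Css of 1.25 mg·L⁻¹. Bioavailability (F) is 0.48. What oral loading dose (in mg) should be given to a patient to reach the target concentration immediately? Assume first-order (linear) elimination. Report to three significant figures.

948 mg

The loading dose fills Vd to the target concentration.
LD = Vd × C / F = 364.0 × 1.250 / 0.48 = 947.9 mg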